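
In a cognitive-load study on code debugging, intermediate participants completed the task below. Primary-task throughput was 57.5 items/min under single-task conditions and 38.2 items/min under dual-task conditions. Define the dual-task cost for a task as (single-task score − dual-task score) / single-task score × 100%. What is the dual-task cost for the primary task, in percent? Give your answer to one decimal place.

33.6

Cost = (57.5 − 38.2) / 57.5 × 100%
     = 19.3000 / 57.5 × 100% = 33.5652%.
≈ 33.6%.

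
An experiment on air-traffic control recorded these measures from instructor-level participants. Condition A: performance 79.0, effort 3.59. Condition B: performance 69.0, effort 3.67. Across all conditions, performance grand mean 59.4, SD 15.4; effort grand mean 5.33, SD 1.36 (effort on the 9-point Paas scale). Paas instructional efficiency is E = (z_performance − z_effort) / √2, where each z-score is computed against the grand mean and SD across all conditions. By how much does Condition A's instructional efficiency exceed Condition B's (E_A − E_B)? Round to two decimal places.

Condition A: z_P = (79.0 − 59.4)/15.4 = 1.2727; z_E = (3.59 − 5.33)/1.36 = -1.2794; E_A = (1.2727 − (-1.2794))/√2 = 1.8046.
Condition B: z_P = (69.0 − 59.4)/15.4 = 0.6234; z_E = (3.67 − 5.33)/1.36 = -1.2206; E_B = (0.6234 − (-1.2206))/√2 = 1.3039.
E_A − E_B = 1.8046 − 1.3039 = 0.5007 ≈ 0.50.

0.50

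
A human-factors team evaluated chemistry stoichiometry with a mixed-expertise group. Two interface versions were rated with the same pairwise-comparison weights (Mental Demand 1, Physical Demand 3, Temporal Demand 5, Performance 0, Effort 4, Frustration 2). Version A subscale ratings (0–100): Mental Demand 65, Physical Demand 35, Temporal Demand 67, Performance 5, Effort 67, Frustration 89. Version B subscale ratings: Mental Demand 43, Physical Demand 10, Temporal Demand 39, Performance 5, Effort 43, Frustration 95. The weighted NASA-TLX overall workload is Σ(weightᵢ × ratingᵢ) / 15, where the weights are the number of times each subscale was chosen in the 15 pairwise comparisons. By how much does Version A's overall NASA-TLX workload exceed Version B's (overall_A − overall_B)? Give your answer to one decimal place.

21.4

Version A weighted sum = 1·65 + 3·35 + 5·67 + 0·5 + 4·67 + 2·89 = 65 + 105 + 335 + 0 + 268 + 178 = 951; overall_A = 951/15 = 63.4000.
Version B weighted sum = 1·43 + 3·10 + 5·39 + 0·5 + 4·43 + 2·95 = 43 + 30 + 195 + 0 + 172 + 190 = 630; overall_B = 630/15 = 42.0000.
Difference = 63.4000 − 42.0000 = 21.4000 ≈ 21.4.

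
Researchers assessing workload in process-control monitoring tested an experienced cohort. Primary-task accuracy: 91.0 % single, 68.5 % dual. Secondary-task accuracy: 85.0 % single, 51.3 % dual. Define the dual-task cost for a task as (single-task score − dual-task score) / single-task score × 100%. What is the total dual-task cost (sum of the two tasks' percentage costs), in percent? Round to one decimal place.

64.4

Primary cost = (91.0 − 68.5) / 91.0 × 100% = 24.7253%.
Secondary cost = (85.0 − 51.3) / 85.0 × 100% = 39.6471%.
Total = 24.7253% + 39.6471% = 64.3724% ≈ 64.4%.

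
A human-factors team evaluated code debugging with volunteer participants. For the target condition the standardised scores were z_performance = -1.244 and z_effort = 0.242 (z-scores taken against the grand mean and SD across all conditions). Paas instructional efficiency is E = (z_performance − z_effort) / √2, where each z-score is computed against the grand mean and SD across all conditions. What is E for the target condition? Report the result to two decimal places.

-1.05

z_P − z_E = -1.244 − 0.242 = -1.4860.
E = -1.4860 / √2 = -1.4860 / 1.41421 = -1.0508 ≈ -1.05.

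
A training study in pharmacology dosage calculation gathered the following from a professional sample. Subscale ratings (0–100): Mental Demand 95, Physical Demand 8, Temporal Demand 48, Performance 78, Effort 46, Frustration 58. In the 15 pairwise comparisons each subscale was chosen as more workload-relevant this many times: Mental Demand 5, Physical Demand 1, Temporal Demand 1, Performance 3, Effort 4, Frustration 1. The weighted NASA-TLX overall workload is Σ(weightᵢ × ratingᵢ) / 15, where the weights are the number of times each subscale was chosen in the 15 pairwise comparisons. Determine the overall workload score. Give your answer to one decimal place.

The tallies are the weights (they sum to 15).
Weighted sum = 5·95 + 1·8 + 1·48 + 3·78 + 4·46 + 1·58
            = 475 + 8 + 48 + 234 + 184 + 58 = 1007.
Overall workload = 1007 / 15 = 67.1333 ≈ 67.1.

67.1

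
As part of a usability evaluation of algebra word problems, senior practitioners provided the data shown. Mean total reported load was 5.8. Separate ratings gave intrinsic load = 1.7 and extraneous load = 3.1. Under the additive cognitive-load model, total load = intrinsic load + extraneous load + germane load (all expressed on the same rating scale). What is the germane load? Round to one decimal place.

1.0

germane load = total − intrinsic − extraneous
             = 5.8 − 1.7 − 3.1 = 1.0.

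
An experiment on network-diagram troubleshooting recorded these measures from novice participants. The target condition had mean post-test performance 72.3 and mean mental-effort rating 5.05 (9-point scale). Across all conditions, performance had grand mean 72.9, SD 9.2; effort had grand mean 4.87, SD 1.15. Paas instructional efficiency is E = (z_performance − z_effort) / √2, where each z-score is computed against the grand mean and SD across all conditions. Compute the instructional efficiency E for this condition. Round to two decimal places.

z_performance = (72.3 − 72.9) / 9.2 = -0.6000 / 9.2 = -0.0652.
z_effort = (5.05 − 4.87) / 1.15 = 0.1800 / 1.15 = 0.1565.
z_P − z_E = -0.0652 − 0.1565 = -0.2217.
E = -0.2217 / √2 = -0.2217 / 1.41421 = -0.1568 ≈ -0.16.

-0.16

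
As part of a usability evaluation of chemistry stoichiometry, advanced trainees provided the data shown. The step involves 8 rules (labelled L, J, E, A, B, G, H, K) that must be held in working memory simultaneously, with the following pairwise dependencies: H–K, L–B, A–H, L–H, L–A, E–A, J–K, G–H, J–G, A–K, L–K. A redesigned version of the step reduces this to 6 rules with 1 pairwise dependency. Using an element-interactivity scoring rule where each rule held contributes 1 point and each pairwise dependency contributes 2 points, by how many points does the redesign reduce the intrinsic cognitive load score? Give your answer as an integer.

22

Original: 8 × 1 + 11 × 2 = 8 + 22 = 30.
Redesigned: 6 × 1 + 1 × 2 = 6 + 2 = 8.
Reduction = 30 − 8 = 22.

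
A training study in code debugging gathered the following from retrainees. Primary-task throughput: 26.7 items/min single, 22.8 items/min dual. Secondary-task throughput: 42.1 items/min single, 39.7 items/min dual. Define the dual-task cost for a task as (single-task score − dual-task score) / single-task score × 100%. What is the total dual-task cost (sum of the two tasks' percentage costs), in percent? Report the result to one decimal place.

20.3

Primary cost = (26.7 − 22.8) / 26.7 × 100% = 14.6067%.
Secondary cost = (42.1 − 39.7) / 42.1 × 100% = 5.7007%.
Total = 14.6067% + 5.7007% = 20.3074% ≈ 20.3%.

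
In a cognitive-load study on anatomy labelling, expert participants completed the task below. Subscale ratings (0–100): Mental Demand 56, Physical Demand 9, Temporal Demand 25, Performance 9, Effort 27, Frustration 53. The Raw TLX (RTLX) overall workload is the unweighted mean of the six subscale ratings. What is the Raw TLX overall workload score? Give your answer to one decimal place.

Sum of ratings = 56 + 9 + 25 + 9 + 27 + 53 = 179.
RTLX = 179 / 6 = 29.8333 ≈ 29.8.

29.8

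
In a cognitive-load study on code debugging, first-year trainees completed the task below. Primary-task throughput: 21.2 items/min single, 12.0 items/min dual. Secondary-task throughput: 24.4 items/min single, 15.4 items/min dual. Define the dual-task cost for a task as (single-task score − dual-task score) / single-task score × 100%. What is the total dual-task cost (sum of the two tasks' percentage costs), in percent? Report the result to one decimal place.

Primary cost = (21.2 − 12.0) / 21.2 × 100% = 43.3962%.
Secondary cost = (24.4 − 15.4) / 24.4 × 100% = 36.8852%.
Total = 43.3962% + 36.8852% = 80.2814% ≈ 80.3%.

80.3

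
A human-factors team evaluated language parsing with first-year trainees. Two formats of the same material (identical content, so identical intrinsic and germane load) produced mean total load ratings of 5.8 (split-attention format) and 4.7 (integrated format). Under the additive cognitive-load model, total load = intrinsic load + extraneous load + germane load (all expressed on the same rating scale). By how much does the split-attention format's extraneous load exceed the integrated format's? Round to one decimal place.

Intrinsic and germane load are equal across formats, so the difference in total load equals the difference in extraneous load.
Extraneous-load difference = 5.8 − 4.7 = 1.1.

1.1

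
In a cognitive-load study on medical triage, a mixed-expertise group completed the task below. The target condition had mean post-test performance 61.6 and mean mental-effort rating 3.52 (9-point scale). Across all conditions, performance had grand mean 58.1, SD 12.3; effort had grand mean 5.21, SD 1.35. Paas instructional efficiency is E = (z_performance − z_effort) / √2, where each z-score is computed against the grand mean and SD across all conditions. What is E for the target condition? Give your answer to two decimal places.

1.09

z_performance = (61.6 − 58.1) / 12.3 = 3.5000 / 12.3 = 0.2846.
z_effort = (3.52 − 5.21) / 1.35 = -1.6900 / 1.35 = -1.2519.
z_P − z_E = 0.2846 − (-1.2519) = 1.5365.
E = 1.5365 / √2 = 1.5365 / 1.41421 = 1.0865 ≈ 1.09.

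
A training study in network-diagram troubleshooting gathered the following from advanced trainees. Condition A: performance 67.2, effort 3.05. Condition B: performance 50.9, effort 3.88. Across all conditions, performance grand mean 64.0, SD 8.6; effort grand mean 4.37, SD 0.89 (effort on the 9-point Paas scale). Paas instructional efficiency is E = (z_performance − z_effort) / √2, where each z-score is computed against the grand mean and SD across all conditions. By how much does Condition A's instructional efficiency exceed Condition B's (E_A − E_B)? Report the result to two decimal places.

Condition A: z_P = (67.2 − 64.0)/8.6 = 0.3721; z_E = (3.05 − 4.37)/0.89 = -1.4831; E_A = (0.3721 − (-1.4831))/√2 = 1.3118.
Condition B: z_P = (50.9 − 64.0)/8.6 = -1.5233; z_E = (3.88 − 4.37)/0.89 = -0.5506; E_B = (-1.5233 − (-0.5506))/√2 = -0.6878.
E_A − E_B = 1.3118 − (-0.6878) = 1.9996 ≈ 2.00.

2.00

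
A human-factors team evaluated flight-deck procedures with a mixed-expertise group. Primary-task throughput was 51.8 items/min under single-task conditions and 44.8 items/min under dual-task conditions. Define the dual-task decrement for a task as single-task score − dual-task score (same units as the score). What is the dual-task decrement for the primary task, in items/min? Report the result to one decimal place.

7.0

Decrement = 51.8 − 44.8 = 7.0000 items/min ≈ 7.0 items/min.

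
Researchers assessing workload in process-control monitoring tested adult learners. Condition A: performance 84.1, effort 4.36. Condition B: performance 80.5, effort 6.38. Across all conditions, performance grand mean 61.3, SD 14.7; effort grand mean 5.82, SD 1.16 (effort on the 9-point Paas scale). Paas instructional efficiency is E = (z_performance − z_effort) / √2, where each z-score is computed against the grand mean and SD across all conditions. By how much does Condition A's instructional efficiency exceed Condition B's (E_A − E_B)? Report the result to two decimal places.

1.40

Condition A: z_P = (84.1 − 61.3)/14.7 = 1.5510; z_E = (4.36 − 5.82)/1.16 = -1.2586; E_A = (1.5510 − (-1.2586))/√2 = 1.9867.
Condition B: z_P = (80.5 − 61.3)/14.7 = 1.3061; z_E = (6.38 − 5.82)/1.16 = 0.4828; E_B = (1.3061 − 0.4828)/√2 = 0.5822.
E_A − E_B = 1.9867 − 0.5822 = 1.4045 ≈ 1.40.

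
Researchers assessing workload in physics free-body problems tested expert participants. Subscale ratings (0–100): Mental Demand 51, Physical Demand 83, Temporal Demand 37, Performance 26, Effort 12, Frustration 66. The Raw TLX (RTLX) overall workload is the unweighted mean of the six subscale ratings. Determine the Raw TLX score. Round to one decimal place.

45.8

Sum of ratings = 51 + 83 + 37 + 26 + 12 + 66 = 275.
RTLX = 275 / 6 = 45.8333 ≈ 45.8.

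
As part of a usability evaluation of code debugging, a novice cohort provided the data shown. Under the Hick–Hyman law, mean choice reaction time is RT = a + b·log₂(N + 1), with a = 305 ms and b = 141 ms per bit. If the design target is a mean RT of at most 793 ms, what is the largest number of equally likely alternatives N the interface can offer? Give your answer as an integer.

Set 305 + 141·log₂(N + 1) ≤ 793.
log₂(N + 1) ≤ (793 − 305) / 141 = 3.4610.
N + 1 ≤ 2^3.4610 = 11.0120.
N ≤ 10.0120, so the largest integer N is 10.

10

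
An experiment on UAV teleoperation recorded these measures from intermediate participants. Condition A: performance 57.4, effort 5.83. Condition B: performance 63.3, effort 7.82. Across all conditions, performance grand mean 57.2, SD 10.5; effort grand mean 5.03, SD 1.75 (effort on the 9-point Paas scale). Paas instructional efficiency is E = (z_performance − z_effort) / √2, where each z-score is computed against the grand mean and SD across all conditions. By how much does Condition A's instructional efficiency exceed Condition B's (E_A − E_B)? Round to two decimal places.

Condition A: z_P = (57.4 − 57.2)/10.5 = 0.0190; z_E = (5.83 − 5.03)/1.75 = 0.4571; E_A = (0.0190 − 0.4571)/√2 = -0.3098.
Condition B: z_P = (63.3 − 57.2)/10.5 = 0.5810; z_E = (7.82 − 5.03)/1.75 = 1.5943; E_B = (0.5810 − 1.5943)/√2 = -0.7165.
E_A − E_B = -0.3098 − (-0.7165) = 0.4067 ≈ 0.41.

0.41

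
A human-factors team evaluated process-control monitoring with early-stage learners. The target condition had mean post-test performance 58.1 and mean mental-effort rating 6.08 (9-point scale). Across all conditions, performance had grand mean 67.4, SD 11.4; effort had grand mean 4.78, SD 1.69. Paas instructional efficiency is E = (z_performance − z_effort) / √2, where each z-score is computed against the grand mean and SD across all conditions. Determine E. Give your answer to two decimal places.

z_performance = (58.1 − 67.4) / 11.4 = -9.3000 / 11.4 = -0.8158.
z_effort = (6.08 − 4.78) / 1.69 = 1.3000 / 1.69 = 0.7692.
z_P − z_E = -0.8158 − 0.7692 = -1.5850.
E = -1.5850 / √2 = -1.5850 / 1.41421 = -1.1208 ≈ -1.12.

-1.12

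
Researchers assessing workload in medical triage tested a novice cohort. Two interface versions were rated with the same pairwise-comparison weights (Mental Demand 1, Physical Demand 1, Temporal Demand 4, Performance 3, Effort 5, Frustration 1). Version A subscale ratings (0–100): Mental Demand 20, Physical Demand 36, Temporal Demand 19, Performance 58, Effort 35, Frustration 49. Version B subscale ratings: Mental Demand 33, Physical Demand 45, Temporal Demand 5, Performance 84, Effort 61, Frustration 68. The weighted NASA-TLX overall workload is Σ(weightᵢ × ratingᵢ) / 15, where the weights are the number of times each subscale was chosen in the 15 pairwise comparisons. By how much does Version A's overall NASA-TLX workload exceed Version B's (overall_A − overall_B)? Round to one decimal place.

Version A weighted sum = 1·20 + 1·36 + 4·19 + 3·58 + 5·35 + 1·49 = 20 + 36 + 76 + 174 + 175 + 49 = 530; overall_A = 530/15 = 35.3333.
Version B weighted sum = 1·33 + 1·45 + 4·5 + 3·84 + 5·61 + 1·68 = 33 + 45 + 20 + 252 + 305 + 68 = 723; overall_B = 723/15 = 48.2000.
Difference = 35.3333 − 48.2000 = -12.8667 ≈ -12.9.

-12.9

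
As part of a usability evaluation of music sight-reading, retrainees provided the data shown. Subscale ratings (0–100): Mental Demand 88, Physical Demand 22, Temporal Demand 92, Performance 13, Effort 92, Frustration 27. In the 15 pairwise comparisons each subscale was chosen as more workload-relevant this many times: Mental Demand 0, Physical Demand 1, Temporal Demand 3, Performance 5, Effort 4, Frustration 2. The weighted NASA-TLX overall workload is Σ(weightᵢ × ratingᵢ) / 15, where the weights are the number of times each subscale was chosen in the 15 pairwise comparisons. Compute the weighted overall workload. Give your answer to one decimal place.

The tallies are the weights (they sum to 15).
Weighted sum = 0·88 + 1·22 + 3·92 + 5·13 + 4·92 + 2·27
            = 0 + 22 + 276 + 65 + 368 + 54 = 785.
Overall workload = 785 / 15 = 52.3333 ≈ 52.3.

52.3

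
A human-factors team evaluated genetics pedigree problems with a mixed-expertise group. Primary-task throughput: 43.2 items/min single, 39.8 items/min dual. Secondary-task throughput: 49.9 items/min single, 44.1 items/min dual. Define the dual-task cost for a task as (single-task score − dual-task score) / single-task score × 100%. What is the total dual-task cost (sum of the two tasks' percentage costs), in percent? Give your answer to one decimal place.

Primary cost = (43.2 − 39.8) / 43.2 × 100% = 7.8704%.
Secondary cost = (49.9 − 44.1) / 49.9 × 100% = 11.6232%.
Total = 7.8704% + 11.6232% = 19.4936% ≈ 19.5%.

19.5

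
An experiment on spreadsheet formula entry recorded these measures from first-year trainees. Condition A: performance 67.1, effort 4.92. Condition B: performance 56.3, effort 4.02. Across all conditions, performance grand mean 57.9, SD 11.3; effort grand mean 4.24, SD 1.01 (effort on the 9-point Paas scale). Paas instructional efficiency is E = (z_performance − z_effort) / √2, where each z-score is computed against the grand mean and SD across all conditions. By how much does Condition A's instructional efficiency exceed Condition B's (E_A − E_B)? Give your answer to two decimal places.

Condition A: z_P = (67.1 − 57.9)/11.3 = 0.8142; z_E = (4.92 − 4.24)/1.01 = 0.6733; E_A = (0.8142 − 0.6733)/√2 = 0.0996.
Condition B: z_P = (56.3 − 57.9)/11.3 = -0.1416; z_E = (4.02 − 4.24)/1.01 = -0.2178; E_B = (-0.1416 − (-0.2178))/√2 = 0.0539.
E_A − E_B = 0.0996 − 0.0539 = 0.0457 ≈ 0.05.

0.05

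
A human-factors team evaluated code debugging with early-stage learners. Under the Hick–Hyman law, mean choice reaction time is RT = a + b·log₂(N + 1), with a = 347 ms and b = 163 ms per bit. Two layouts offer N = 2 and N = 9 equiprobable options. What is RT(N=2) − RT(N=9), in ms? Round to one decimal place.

-283.1

RT(2) = 347 + 163·log₂(3) = 347 + 163·1.5850 = 605.3550 ms.
RT(9) = 347 + 163·log₂(10) = 347 + 163·3.3219 = 888.4697 ms.
Difference = 605.3550 − 888.4697 = -283.1147 ≈ -283.1 ms.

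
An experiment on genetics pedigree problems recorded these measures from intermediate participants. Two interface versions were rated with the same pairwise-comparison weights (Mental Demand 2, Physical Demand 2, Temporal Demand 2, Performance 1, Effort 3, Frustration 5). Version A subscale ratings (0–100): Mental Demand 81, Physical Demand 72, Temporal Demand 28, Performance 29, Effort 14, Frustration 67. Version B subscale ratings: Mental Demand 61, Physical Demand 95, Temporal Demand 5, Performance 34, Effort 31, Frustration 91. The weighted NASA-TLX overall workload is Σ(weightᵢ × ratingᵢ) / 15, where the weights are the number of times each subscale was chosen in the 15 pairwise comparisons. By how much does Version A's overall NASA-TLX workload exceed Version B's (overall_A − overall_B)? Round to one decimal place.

Version A weighted sum = 2·81 + 2·72 + 2·28 + 1·29 + 3·14 + 5·67 = 162 + 144 + 56 + 29 + 42 + 335 = 768; overall_A = 768/15 = 51.2000.
Version B weighted sum = 2·61 + 2·95 + 2·5 + 1·34 + 3·31 + 5·91 = 122 + 190 + 10 + 34 + 93 + 455 = 904; overall_B = 904/15 = 60.2667.
Difference = 51.2000 − 60.2667 = -9.0667 ≈ -9.1.

-9.1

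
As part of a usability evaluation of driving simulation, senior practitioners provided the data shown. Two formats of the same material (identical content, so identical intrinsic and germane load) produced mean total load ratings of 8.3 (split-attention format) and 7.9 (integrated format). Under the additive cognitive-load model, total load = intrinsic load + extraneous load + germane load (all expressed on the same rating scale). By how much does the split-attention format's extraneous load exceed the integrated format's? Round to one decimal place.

0.4

Intrinsic and germane load are equal across formats, so the difference in total load equals the difference in extraneous load.
Extraneous-load difference = 8.3 − 7.9 = 0.4.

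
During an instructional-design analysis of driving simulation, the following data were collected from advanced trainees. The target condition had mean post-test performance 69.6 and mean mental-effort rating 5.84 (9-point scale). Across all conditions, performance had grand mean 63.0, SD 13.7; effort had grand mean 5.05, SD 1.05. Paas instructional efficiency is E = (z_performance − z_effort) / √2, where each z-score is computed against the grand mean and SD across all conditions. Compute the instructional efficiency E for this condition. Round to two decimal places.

z_performance = (69.6 − 63.0) / 13.7 = 6.6000 / 13.7 = 0.4818.
z_effort = (5.84 − 5.05) / 1.05 = 0.7900 / 1.05 = 0.7524.
z_P − z_E = 0.4818 − 0.7524 = -0.2706.
E = -0.2706 / √2 = -0.2706 / 1.41421 = -0.1913 ≈ -0.19.

-0.19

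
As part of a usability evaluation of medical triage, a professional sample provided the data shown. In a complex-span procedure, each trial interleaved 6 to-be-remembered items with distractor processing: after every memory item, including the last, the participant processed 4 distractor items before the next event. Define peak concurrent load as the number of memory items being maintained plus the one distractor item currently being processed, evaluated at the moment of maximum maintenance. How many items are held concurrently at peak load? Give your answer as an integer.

7

Maintenance is greatest during the distractor(s) after memory item 6: all 6 memory items are being held.
One distractor item is concurrently being processed.
Peak concurrent load = 6 + 1 = 7 items.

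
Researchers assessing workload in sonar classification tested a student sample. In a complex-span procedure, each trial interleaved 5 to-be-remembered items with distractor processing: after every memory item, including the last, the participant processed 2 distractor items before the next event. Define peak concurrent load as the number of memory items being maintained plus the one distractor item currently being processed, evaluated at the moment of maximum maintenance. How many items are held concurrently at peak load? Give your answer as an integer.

6

Maintenance is greatest during the distractor(s) after memory item 5: all 5 memory items are being held.
One distractor item is concurrently being processed.
Peak concurrent load = 5 + 1 = 6 items.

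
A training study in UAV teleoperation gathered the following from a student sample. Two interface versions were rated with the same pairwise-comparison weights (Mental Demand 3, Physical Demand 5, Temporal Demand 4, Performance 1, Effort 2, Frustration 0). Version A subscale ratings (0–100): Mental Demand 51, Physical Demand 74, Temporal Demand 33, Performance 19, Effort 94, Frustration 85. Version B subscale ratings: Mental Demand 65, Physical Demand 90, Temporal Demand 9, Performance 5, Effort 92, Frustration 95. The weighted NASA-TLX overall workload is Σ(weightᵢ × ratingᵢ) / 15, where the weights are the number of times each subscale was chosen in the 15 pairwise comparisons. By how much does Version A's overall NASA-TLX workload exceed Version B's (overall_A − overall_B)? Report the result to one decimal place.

-0.5

Version A weighted sum = 3·51 + 5·74 + 4·33 + 1·19 + 2·94 + 0·85 = 153 + 370 + 132 + 19 + 188 + 0 = 862; overall_A = 862/15 = 57.4667.
Version B weighted sum = 3·65 + 5·90 + 4·9 + 1·5 + 2·92 + 0·95 = 195 + 450 + 36 + 5 + 184 + 0 = 870; overall_B = 870/15 = 58.0000.
Difference = 57.4667 − 58.0000 = -0.5333 ≈ -0.5.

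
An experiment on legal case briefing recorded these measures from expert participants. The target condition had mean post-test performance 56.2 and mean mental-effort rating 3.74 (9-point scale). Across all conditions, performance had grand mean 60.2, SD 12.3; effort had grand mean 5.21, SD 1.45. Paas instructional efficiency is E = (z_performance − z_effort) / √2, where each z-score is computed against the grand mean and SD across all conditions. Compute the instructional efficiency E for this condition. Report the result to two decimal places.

z_performance = (56.2 − 60.2) / 12.3 = -4.0000 / 12.3 = -0.3252.
z_effort = (3.74 − 5.21) / 1.45 = -1.4700 / 1.45 = -1.0138.
z_P − z_E = -0.3252 − (-1.0138) = 0.6886.
E = 0.6886 / √2 = 0.6886 / 1.41421 = 0.4869 ≈ 0.49.

0.49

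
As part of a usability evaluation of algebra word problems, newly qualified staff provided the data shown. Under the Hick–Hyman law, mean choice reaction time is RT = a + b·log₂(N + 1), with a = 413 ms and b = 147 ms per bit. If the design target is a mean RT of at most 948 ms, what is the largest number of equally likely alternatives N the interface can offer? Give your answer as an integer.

11

Set 413 + 147·log₂(N + 1) ≤ 948.
log₂(N + 1) ≤ (948 − 413) / 147 = 3.6395.
N + 1 ≤ 2^3.6395 = 12.4623.
N ≤ 11.4623, so the largest integer N is 11.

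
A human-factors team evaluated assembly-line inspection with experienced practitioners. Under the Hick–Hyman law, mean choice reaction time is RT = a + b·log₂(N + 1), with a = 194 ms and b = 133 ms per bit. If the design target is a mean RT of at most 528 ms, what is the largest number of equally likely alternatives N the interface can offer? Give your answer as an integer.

4

Set 194 + 133·log₂(N + 1) ≤ 528.
log₂(N + 1) ≤ (528 − 194) / 133 = 2.5113.
N + 1 ≤ 2^2.5113 = 5.7013.
N ≤ 4.7013, so the largest integer N is 4.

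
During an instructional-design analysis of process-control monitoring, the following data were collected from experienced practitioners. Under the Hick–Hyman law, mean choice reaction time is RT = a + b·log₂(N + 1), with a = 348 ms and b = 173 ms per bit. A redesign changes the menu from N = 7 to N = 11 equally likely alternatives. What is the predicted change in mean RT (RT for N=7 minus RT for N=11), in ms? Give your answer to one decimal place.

-101.2

RT(7) = 348 + 173·log₂(8) = 348 + 173·3.0000 = 867.0000 ms.
RT(11) = 348 + 173·log₂(12) = 348 + 173·3.5850 = 968.2050 ms.
Difference = 867.0000 − 968.2050 = -101.2050 ≈ -101.2 ms.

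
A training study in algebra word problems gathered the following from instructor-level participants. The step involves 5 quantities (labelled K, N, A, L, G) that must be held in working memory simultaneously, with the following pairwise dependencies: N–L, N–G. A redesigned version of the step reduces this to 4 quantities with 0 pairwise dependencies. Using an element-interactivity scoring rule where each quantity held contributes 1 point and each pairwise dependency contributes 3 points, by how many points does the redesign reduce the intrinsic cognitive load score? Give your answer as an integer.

7

Original: 5 × 1 + 2 × 3 = 5 + 6 = 11.
Redesigned: 4 × 1 + 0 × 3 = 4 + 0 = 4.
Reduction = 11 − 4 = 7.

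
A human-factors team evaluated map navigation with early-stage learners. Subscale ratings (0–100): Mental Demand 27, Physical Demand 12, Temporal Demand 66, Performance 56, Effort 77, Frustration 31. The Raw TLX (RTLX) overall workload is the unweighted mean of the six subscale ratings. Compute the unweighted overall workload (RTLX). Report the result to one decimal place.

Sum of ratings = 27 + 12 + 66 + 56 + 77 + 31 = 269.
RTLX = 269 / 6 = 44.8333 ≈ 44.8.

44.8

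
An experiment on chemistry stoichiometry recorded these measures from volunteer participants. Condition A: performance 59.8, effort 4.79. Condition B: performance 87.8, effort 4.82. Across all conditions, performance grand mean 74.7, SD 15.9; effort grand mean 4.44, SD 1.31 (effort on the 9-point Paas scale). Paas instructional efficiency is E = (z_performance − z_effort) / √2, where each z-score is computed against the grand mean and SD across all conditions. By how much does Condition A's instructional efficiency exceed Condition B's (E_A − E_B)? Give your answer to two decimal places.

Condition A: z_P = (59.8 − 74.7)/15.9 = -0.9371; z_E = (4.79 − 4.44)/1.31 = 0.2672; E_A = (-0.9371 − 0.2672)/√2 = -0.8516.
Condition B: z_P = (87.8 − 74.7)/15.9 = 0.8239; z_E = (4.82 − 4.44)/1.31 = 0.2901; E_B = (0.8239 − 0.2901)/√2 = 0.3775.
E_A − E_B = -0.8516 − 0.3775 = -1.2291 ≈ -1.23.

-1.23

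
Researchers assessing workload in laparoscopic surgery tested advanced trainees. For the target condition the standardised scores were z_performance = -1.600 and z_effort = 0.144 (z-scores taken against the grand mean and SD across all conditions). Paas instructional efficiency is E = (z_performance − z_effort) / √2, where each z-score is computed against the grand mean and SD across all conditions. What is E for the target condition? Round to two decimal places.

z_P − z_E = -1.600 − 0.144 = -1.7440.
E = -1.7440 / √2 = -1.7440 / 1.41421 = -1.2332 ≈ -1.23.

-1.23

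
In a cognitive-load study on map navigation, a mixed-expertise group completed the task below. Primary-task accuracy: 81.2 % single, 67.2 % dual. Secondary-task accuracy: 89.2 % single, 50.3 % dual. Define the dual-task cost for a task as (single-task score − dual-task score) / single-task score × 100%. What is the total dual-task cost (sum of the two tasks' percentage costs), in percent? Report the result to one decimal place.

60.9

Primary cost = (81.2 − 67.2) / 81.2 × 100% = 17.2414%.
Secondary cost = (89.2 − 50.3) / 89.2 × 100% = 43.6099%.
Total = 17.2414% + 43.6099% = 60.8513% ≈ 60.9%.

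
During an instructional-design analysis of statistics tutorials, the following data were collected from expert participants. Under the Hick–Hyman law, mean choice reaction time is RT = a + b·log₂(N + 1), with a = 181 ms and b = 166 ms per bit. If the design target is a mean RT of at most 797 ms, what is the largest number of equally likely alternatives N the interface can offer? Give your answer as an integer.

12

Set 181 + 166·log₂(N + 1) ≤ 797.
log₂(N + 1) ≤ (797 − 181) / 166 = 3.7108.
N + 1 ≤ 2^3.7108 = 13.0937.
N ≤ 12.0937, so the largest integer N is 12.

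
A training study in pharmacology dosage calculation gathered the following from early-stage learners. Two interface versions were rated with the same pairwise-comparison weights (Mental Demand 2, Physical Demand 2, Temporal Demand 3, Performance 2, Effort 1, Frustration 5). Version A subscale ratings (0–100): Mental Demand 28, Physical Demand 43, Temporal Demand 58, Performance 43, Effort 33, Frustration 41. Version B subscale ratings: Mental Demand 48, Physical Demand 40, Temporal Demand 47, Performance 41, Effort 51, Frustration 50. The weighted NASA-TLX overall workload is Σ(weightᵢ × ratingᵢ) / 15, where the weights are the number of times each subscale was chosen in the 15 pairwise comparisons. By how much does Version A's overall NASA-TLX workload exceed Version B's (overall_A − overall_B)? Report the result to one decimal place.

Version A weighted sum = 2·28 + 2·43 + 3·58 + 2·43 + 1·33 + 5·41 = 56 + 86 + 174 + 86 + 33 + 205 = 640; overall_A = 640/15 = 42.6667.
Version B weighted sum = 2·48 + 2·40 + 3·47 + 2·41 + 1·51 + 5·50 = 96 + 80 + 141 + 82 + 51 + 250 = 700; overall_B = 700/15 = 46.6667.
Difference = 42.6667 − 46.6667 = -4.0000 ≈ -4.0.

-4.0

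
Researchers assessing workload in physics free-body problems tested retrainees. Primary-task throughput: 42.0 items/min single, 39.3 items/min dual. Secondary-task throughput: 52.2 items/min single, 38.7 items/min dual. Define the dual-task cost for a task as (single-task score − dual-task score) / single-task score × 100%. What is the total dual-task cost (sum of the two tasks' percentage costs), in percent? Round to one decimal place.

32.3

Primary cost = (42.0 − 39.3) / 42.0 × 100% = 6.4286%.
Secondary cost = (52.2 − 38.7) / 52.2 × 100% = 25.8621%.
Total = 6.4286% + 25.8621% = 32.2907% ≈ 32.3%.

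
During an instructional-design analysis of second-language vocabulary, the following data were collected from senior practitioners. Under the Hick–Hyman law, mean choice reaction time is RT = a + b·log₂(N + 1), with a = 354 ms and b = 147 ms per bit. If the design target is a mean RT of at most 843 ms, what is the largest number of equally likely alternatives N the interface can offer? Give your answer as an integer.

Set 354 + 147·log₂(N + 1) ≤ 843.
log₂(N + 1) ≤ (843 − 354) / 147 = 3.3265.
N + 1 ≤ 2^3.3265 = 10.0317.
N ≤ 9.0317, so the largest integer N is 9.

9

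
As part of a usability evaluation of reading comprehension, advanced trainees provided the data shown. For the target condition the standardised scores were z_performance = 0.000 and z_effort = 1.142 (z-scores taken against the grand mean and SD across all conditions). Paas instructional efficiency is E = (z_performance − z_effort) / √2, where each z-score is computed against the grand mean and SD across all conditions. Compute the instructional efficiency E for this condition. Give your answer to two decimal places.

z_P − z_E = 0.000 − 1.142 = -1.1420.
E = -1.1420 / √2 = -1.1420 / 1.41421 = -0.8075 ≈ -0.81.

-0.81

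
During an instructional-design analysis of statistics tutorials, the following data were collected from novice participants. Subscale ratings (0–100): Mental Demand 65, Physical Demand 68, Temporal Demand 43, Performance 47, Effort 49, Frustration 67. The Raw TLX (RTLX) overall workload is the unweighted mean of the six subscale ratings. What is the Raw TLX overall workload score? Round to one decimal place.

56.5

Sum of ratings = 65 + 68 + 43 + 47 + 49 + 67 = 339.
RTLX = 339 / 6 = 56.5000 ≈ 56.5.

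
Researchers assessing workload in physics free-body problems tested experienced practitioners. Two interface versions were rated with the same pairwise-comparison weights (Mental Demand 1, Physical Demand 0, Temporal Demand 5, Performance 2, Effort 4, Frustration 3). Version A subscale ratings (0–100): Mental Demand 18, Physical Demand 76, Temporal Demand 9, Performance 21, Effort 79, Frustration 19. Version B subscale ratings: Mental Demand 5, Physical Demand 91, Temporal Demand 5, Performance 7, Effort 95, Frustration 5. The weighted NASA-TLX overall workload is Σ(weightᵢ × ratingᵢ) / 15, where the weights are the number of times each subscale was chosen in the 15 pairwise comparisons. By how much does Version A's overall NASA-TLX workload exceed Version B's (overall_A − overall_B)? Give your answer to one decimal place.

Version A weighted sum = 1·18 + 0·76 + 5·9 + 2·21 + 4·79 + 3·19 = 18 + 0 + 45 + 42 + 316 + 57 = 478; overall_A = 478/15 = 31.8667.
Version B weighted sum = 1·5 + 0·91 + 5·5 + 2·7 + 4·95 + 3·5 = 5 + 0 + 25 + 14 + 380 + 15 = 439; overall_B = 439/15 = 29.2667.
Difference = 31.8667 − 29.2667 = 2.6000 ≈ 2.6.

2.6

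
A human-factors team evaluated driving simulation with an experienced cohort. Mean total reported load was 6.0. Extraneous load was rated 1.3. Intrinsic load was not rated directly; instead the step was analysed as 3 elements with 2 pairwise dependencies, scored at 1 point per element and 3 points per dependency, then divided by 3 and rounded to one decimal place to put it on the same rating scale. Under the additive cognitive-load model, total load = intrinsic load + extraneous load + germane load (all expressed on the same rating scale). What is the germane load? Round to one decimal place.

Intrinsic (element-interactivity): (3 × 1 + 2 × 3) / 3 = 9 / 3 = 3.0000 → 3.0.
germane load = total − intrinsic − extraneous
             = 6.0 − 3.0 − 1.3 = 1.7.

1.7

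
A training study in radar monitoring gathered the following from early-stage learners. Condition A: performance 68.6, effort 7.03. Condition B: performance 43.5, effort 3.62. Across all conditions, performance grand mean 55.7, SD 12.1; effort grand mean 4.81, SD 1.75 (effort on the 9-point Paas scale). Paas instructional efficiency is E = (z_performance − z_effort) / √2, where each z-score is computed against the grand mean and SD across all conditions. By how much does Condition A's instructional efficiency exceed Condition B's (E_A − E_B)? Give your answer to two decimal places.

Condition A: z_P = (68.6 − 55.7)/12.1 = 1.0661; z_E = (7.03 − 4.81)/1.75 = 1.2686; E_A = (1.0661 − 1.2686)/√2 = -0.1432.
Condition B: z_P = (43.5 − 55.7)/12.1 = -1.0083; z_E = (3.62 − 4.81)/1.75 = -0.6800; E_B = (-1.0083 − (-0.6800))/√2 = -0.2321.
E_A − E_B = -0.1432 − (-0.2321) = 0.0889 ≈ 0.09.

0.09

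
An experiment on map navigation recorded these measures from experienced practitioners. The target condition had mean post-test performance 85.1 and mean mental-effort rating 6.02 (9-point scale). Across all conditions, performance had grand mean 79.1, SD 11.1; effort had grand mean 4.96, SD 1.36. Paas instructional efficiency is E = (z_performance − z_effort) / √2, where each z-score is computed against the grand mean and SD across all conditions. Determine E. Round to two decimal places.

z_performance = (85.1 − 79.1) / 11.1 = 6.0000 / 11.1 = 0.5405.
z_effort = (6.02 − 4.96) / 1.36 = 1.0600 / 1.36 = 0.7794.
z_P − z_E = 0.5405 − 0.7794 = -0.2389.
E = -0.2389 / √2 = -0.2389 / 1.41421 = -0.1689 ≈ -0.17.

-0.17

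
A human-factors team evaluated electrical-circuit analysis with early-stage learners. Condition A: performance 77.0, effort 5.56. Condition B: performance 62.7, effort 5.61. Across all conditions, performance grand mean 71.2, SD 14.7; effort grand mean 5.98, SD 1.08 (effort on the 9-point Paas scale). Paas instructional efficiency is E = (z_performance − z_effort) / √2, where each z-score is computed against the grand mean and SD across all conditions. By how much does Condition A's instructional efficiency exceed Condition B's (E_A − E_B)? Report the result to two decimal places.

Condition A: z_P = (77.0 − 71.2)/14.7 = 0.3946; z_E = (5.56 − 5.98)/1.08 = -0.3889; E_A = (0.3946 − (-0.3889))/√2 = 0.5540.
Condition B: z_P = (62.7 − 71.2)/14.7 = -0.5782; z_E = (5.61 − 5.98)/1.08 = -0.3426; E_B = (-0.5782 − (-0.3426))/√2 = -0.1666.
E_A − E_B = 0.5540 − (-0.1666) = 0.7206 ≈ 0.72.

0.72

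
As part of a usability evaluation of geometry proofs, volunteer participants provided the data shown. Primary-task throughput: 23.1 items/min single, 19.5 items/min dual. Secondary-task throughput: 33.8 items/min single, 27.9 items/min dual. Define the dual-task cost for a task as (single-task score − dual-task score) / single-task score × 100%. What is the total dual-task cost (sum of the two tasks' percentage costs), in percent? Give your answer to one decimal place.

Primary cost = (23.1 − 19.5) / 23.1 × 100% = 15.5844%.
Secondary cost = (33.8 − 27.9) / 33.8 × 100% = 17.4556%.
Total = 15.5844% + 17.4556% = 33.0400% ≈ 33.0%.

33.0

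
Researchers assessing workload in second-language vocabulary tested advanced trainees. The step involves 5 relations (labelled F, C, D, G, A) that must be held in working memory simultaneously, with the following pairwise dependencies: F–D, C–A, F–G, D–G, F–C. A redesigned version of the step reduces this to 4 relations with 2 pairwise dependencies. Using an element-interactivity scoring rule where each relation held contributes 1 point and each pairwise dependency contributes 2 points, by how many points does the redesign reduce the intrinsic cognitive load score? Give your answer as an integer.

Original: 5 × 1 + 5 × 2 = 5 + 10 = 15.
Redesigned: 4 × 1 + 2 × 2 = 4 + 4 = 8.
Reduction = 15 − 8 = 7.

7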